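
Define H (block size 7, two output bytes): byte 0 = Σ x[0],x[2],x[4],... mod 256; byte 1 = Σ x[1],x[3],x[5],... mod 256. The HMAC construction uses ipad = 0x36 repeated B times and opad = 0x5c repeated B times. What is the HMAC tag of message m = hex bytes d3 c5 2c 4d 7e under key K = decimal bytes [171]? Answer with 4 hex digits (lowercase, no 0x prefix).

Key decimal bytes [171] = ab is 1 byte ≤ B = 7; zero-pad to 7 bytes: K' = ab 00 00 00 00 00 00.
K' ⊕ ipad = 9d 36 36 36 36 36 36.  K' ⊕ opad = f7 5c 5c 5c 5c 5c 5c.
Inner input = (K'⊕ipad) ∥ m = 9d 36 36 36 36 36 36 ∥ d3 c5 2c 4d 7e.
Inner hash: even-index sum = 593 mod 256 = 81; odd-index sum = 543 mod 256 = 31 → 51 1f.
Outer input = (K'⊕opad) ∥ inner = f7 5c 5c 5c 5c 5c 5c ∥ 51 1f.
Outer hash (tag): even-index sum = 554 mod 256 = 42; odd-index sum = 357 mod 256 = 101 → 2a 65.

2a65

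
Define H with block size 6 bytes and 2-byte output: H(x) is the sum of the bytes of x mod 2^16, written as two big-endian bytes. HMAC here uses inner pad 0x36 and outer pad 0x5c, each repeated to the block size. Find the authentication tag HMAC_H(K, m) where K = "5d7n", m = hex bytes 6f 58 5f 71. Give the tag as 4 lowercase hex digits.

02a9

Key "5d7n" = 35 64 37 6e is 4 bytes ≤ B = 6; zero-pad to 6 bytes: K' = 35 64 37 6e 00 00.
K' ⊕ ipad = 03 52 01 58 36 36.  K' ⊕ opad = 69 38 6b 32 5c 5c.
Inner input = (K'⊕ipad) ∥ m = 03 52 01 58 36 36 ∥ 6f 58 5f 71.
Inner hash: sum = 3+82+1+88+54+54+111+88+95+113 = 689 → 02 b1.
Outer input = (K'⊕opad) ∥ inner = 69 38 6b 32 5c 5c ∥ 02 b1.
Outer hash (tag): sum = 105+56+107+50+92+92+2+177 = 681 → 02 a9.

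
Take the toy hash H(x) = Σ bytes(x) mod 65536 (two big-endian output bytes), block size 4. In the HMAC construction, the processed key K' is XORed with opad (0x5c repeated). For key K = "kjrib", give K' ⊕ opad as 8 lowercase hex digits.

Key "kjrib" = 6b 6a 72 69 62 is 5 bytes > B = 4, so hash it first: H(key) = 02 12, then zero-pad to 4 bytes: K' = 02 12 00 00.
XOR each byte with 0x5c: 02⊕5c=5e, 12⊕5c=4e, 00⊕5c=5c, 00⊕5c=5c.

5e4e5c5c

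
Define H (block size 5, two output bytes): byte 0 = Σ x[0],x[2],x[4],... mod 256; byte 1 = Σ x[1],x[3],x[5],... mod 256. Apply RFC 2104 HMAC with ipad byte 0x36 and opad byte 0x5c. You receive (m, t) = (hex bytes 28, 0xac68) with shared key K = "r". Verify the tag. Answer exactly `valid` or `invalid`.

invalid

Key "r" = 72 is 1 byte ≤ B = 5; zero-pad to 5 bytes: K' = 72 00 00 00 00.
K' ⊕ ipad = 44 36 36 36 36; K' ⊕ opad = 2e 5c 5c 5c 5c.
Inner hash: even-index sum = 176 mod 256 = 176; odd-index sum = 148 mod 256 = 148 → b0 94.
Outer hash (recomputed tag): even-index sum = 378 mod 256 = 122; odd-index sum = 360 mod 256 = 104 → 7a 68.
Recomputed tag = 7a68; claimed = ac68 → mismatch.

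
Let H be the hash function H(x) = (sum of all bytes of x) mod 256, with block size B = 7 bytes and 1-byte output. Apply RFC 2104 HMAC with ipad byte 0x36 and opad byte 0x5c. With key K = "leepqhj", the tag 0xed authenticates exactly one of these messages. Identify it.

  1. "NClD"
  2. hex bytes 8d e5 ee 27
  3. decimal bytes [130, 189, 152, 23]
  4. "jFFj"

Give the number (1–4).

1

Key "leepqhj" = 6c 65 65 70 71 68 6a is exactly B = 7 bytes: K' = 6c 65 65 70 71 68 6a.
K' ⊕ ipad = 5a 53 53 46 47 5e 5c; K' ⊕ opad = 30 39 39 2c 2d 34 36.
m1: inner = H(5a 53 53 46 47 5e 5c 4e 43 6c 44) = 88; tag = H(30 39 39 2c 2d 34 36 88) = ed ← matches
m2: inner = H(5a 53 53 46 47 5e 5c 8d e5 ee 27) = ce; tag = H(30 39 39 2c 2d 34 36 ce) = 33
m3: inner = H(5a 53 53 46 47 5e 5c 82 bd 98 17) = 35; tag = H(30 39 39 2c 2d 34 36 35) = 9a
m4: inner = H(5a 53 53 46 47 5e 5c 6a 46 46 6a) = a7; tag = H(30 39 39 2c 2d 34 36 a7) = 0c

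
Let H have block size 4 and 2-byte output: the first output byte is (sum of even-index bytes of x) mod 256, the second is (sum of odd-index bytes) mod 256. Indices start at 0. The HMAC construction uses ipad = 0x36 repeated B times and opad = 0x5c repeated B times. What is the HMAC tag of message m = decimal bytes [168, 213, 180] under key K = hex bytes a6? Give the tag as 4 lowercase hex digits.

78f9

Key hex bytes a6 is 1 byte ≤ B = 4; zero-pad to 4 bytes: K' = a6 00 00 00.
K' ⊕ ipad = 90 36 36 36.  K' ⊕ opad = fa 5c 5c 5c.
Inner input = (K'⊕ipad) ∥ m = 90 36 36 36 ∥ a8 d5 b4.
Inner hash: even-index sum = 546 mod 256 = 34; odd-index sum = 321 mod 256 = 65 → 22 41.
Outer input = (K'⊕opad) ∥ inner = fa 5c 5c 5c ∥ 22 41.
Outer hash (tag): even-index sum = 376 mod 256 = 120; odd-index sum = 249 mod 256 = 249 → 78 f9.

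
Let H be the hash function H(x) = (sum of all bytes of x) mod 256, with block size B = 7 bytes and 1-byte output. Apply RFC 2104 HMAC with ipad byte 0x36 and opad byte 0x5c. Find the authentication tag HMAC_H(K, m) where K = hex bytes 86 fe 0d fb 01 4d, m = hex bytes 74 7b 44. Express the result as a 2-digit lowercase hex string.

d9

Key hex bytes 86 fe 0d fb 01 4d is 6 bytes ≤ B = 7; zero-pad to 7 bytes: K' = 86 fe 0d fb 01 4d 00.
K' ⊕ ipad = b0 c8 3b cd 37 7b 36.  K' ⊕ opad = da a2 51 a7 5d 11 5c.
Inner input = (K'⊕ipad) ∥ m = b0 c8 3b cd 37 7b 36 ∥ 74 7b 44.
Inner hash: sum = 176+200+59+205+55+123+54+116+123+68 = 1179; mod 256 = 155 → 9b.
Outer input = (K'⊕opad) ∥ inner = da a2 51 a7 5d 11 5c ∥ 9b.
Outer hash (tag): sum = 218+162+81+167+93+17+92+155 = 985; mod 256 = 217 → d9.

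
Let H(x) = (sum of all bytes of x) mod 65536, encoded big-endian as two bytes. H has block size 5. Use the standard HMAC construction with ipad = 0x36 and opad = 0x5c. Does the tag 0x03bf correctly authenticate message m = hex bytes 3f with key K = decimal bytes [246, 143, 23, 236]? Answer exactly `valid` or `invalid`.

Key decimal bytes [246, 143, 23, 236] = f6 8f 17 ec is 4 bytes ≤ B = 5; zero-pad to 5 bytes: K' = f6 8f 17 ec 00.
K' ⊕ ipad = c0 b9 21 da 36; K' ⊕ opad = aa d3 4b b0 5c.
Inner hash: sum = 192+185+33+218+54+63 = 745 → 02 e9.
Outer hash (recomputed tag): sum = 170+211+75+176+92+2+233 = 959 → 03 bf.
Recomputed tag = 03bf; claimed = 03bf → match.

valid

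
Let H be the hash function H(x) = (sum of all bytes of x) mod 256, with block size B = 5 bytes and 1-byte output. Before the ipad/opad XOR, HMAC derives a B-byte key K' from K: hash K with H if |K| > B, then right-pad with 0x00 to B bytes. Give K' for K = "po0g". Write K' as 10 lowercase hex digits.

706f306700

Key "po0g" = 70 6f 30 67 is 4 bytes ≤ B = 5; zero-pad to 5 bytes: K' = 70 6f 30 67 00.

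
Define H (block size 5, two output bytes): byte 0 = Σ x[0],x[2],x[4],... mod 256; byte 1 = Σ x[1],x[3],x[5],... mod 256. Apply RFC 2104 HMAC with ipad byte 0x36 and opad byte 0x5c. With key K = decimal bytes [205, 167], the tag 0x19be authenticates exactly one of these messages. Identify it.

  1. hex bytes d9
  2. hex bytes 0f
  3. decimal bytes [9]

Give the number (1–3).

Key decimal bytes [205, 167] = cd a7 is 2 bytes ≤ B = 5; zero-pad to 5 bytes: K' = cd a7 00 00 00.
K' ⊕ ipad = fb 91 36 36 36; K' ⊕ opad = 91 fb 5c 5c 5c.
m1: inner = H(fb 91 36 36 36 d9) = 67 a0; tag = H(91 fb 5c 5c 5c 67 a0) = e9be
m2: inner = H(fb 91 36 36 36 0f) = 67 d6; tag = H(91 fb 5c 5c 5c 67 d6) = 1fbe
m3: inner = H(fb 91 36 36 36 09) = 67 d0; tag = H(91 fb 5c 5c 5c 67 d0) = 19be ← matches

3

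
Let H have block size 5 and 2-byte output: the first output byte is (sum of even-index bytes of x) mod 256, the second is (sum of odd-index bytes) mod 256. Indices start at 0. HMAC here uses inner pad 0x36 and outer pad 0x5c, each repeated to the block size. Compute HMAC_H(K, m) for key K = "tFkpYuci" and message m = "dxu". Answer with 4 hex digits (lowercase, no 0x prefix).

Key "tFkpYuci" = 74 46 6b 70 59 75 63 69 is 8 bytes > B = 5, so hash it first: H(key) = 9b 94, then zero-pad to 5 bytes: K' = 9b 94 00 00 00.
K' ⊕ ipad = ad a2 36 36 36.  K' ⊕ opad = c7 c8 5c 5c 5c.
Inner input = (K'⊕ipad) ∥ m = ad a2 36 36 36 ∥ 64 78 75.
Inner hash: even-index sum = 401 mod 256 = 145; odd-index sum = 433 mod 256 = 177 → 91 b1.
Outer input = (K'⊕opad) ∥ inner = c7 c8 5c 5c 5c ∥ 91 b1.
Outer hash (tag): even-index sum = 560 mod 256 = 48; odd-index sum = 437 mod 256 = 181 → 30 b5.

30b5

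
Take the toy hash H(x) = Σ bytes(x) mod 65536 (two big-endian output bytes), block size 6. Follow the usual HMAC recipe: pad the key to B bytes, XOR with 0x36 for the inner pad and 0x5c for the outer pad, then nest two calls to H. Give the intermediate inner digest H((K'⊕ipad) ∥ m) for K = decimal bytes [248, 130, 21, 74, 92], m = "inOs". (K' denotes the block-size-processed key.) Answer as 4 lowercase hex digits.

045a

Key decimal bytes [248, 130, 21, 74, 92] = f8 82 15 4a 5c is 5 bytes ≤ B = 6; zero-pad to 6 bytes: K' = f8 82 15 4a 5c 00.
K' ⊕ ipad = ce b4 23 7c 6a 36.
Inner input = ce b4 23 7c 6a 36 ∥ 69 6e 4f 73.
Inner hash: sum = 206+180+35+124+106+54+105+110+79+115 = 1114 → 04 5a.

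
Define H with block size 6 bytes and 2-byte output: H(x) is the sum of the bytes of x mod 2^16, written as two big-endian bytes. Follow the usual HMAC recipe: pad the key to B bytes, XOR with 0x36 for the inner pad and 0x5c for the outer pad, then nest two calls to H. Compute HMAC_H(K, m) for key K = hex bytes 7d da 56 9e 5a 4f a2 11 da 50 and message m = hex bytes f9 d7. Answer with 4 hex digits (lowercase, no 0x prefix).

Key hex bytes 7d da 56 9e 5a 4f a2 11 da 50 is 10 bytes > B = 6, so hash it first: H(key) = 04 d1, then zero-pad to 6 bytes: K' = 04 d1 00 00 00 00.
K' ⊕ ipad = 32 e7 36 36 36 36.  K' ⊕ opad = 58 8d 5c 5c 5c 5c.
Inner input = (K'⊕ipad) ∥ m = 32 e7 36 36 36 36 ∥ f9 d7.
Inner hash: sum = 50+231+54+54+54+54+249+215 = 961 → 03 c1.
Outer input = (K'⊕opad) ∥ inner = 58 8d 5c 5c 5c 5c ∥ 03 c1.
Outer hash (tag): sum = 88+141+92+92+92+92+3+193 = 793 → 03 19.

0319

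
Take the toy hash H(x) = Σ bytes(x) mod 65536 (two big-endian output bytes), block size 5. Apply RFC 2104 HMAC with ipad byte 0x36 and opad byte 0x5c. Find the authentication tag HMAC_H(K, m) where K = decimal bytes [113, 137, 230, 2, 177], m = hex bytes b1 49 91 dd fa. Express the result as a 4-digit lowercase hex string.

03ff

Key decimal bytes [113, 137, 230, 2, 177] = 71 89 e6 02 b1 is exactly B = 5 bytes: K' = 71 89 e6 02 b1.
K' ⊕ ipad = 47 bf d0 34 87.  K' ⊕ opad = 2d d5 ba 5e ed.
Inner input = (K'⊕ipad) ∥ m = 47 bf d0 34 87 ∥ b1 49 91 dd fa.
Inner hash: sum = 71+191+208+52+135+177+73+145+221+250 = 1523 → 05 f3.
Outer input = (K'⊕opad) ∥ inner = 2d d5 ba 5e ed ∥ 05 f3.
Outer hash (tag): sum = 45+213+186+94+237+5+243 = 1023 → 03 ff.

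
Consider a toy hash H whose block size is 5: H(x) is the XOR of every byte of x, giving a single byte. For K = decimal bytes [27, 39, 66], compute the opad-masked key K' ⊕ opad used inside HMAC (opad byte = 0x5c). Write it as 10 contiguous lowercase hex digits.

Key decimal bytes [27, 39, 66] = 1b 27 42 is 3 bytes ≤ B = 5; zero-pad to 5 bytes: K' = 1b 27 42 00 00.
XOR each byte with 0x5c: 1b⊕5c=47, 27⊕5c=7b, 42⊕5c=1e, 00⊕5c=5c, 00⊕5c=5c.

477b1e5c5c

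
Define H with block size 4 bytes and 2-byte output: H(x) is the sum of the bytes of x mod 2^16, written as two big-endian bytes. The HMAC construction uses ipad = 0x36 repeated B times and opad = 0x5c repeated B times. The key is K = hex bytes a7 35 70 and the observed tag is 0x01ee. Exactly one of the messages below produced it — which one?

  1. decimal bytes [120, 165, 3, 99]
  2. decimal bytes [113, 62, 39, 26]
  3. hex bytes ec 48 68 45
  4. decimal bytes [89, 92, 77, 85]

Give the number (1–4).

2

Key hex bytes a7 35 70 is 3 bytes ≤ B = 4; zero-pad to 4 bytes: K' = a7 35 70 00.
K' ⊕ ipad = 91 03 46 36; K' ⊕ opad = fb 69 2c 5c.
m1: inner = H(91 03 46 36 78 a5 03 63) = 02 93; tag = H(fb 69 2c 5c 02 93) = 0281
m2: inner = H(91 03 46 36 71 3e 27 1a) = 02 00; tag = H(fb 69 2c 5c 02 00) = 01ee ← matches
m3: inner = H(91 03 46 36 ec 48 68 45) = 02 f1; tag = H(fb 69 2c 5c 02 f1) = 02df
m4: inner = H(91 03 46 36 59 5c 4d 55) = 02 67; tag = H(fb 69 2c 5c 02 67) = 0255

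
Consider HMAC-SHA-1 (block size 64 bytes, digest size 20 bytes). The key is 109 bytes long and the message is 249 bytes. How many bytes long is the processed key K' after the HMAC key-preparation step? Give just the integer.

Key is 109 > 64 bytes, so it is hashed to 20 bytes then zero-padded to 64: |K'| = 64.

64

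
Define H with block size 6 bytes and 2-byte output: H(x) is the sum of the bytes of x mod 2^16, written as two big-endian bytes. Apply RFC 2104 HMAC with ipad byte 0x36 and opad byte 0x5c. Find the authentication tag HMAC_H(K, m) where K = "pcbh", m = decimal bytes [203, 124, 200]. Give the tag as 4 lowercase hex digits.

0260

Key "pcbh" = 70 63 62 68 is 4 bytes ≤ B = 6; zero-pad to 6 bytes: K' = 70 63 62 68 00 00.
K' ⊕ ipad = 46 55 54 5e 36 36.  K' ⊕ opad = 2c 3f 3e 34 5c 5c.
Inner input = (K'⊕ipad) ∥ m = 46 55 54 5e 36 36 ∥ cb 7c c8.
Inner hash: sum = 70+85+84+94+54+54+203+124+200 = 968 → 03 c8.
Outer input = (K'⊕opad) ∥ inner = 2c 3f 3e 34 5c 5c ∥ 03 c8.
Outer hash (tag): sum = 44+63+62+52+92+92+3+200 = 608 → 02 60.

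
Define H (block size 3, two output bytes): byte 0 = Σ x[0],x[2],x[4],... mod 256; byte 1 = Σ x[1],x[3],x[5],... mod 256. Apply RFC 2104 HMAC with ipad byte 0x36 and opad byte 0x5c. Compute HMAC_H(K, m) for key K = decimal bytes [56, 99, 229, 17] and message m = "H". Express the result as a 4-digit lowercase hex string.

Key decimal bytes [56, 99, 229, 17] = 38 63 e5 11 is 4 bytes > B = 3, so hash it first: H(key) = 1d 74, then zero-pad to 3 bytes: K' = 1d 74 00.
K' ⊕ ipad = 2b 42 36.  K' ⊕ opad = 41 28 5c.
Inner input = (K'⊕ipad) ∥ m = 2b 42 36 ∥ 48.
Inner hash: even-index sum = 97 mod 256 = 97; odd-index sum = 138 mod 256 = 138 → 61 8a.
Outer input = (K'⊕opad) ∥ inner = 41 28 5c ∥ 61 8a.
Outer hash (tag): even-index sum = 295 mod 256 = 39; odd-index sum = 137 mod 256 = 137 → 27 89.

2789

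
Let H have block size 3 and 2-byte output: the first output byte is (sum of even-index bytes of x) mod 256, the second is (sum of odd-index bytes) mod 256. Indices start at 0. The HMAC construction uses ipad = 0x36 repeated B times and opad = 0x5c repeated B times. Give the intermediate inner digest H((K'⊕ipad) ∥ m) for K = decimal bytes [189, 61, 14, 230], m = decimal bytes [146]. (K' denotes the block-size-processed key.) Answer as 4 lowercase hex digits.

Key decimal bytes [189, 61, 14, 230] = bd 3d 0e e6 is 4 bytes > B = 3, so hash it first: H(key) = cb 23, then zero-pad to 3 bytes: K' = cb 23 00.
K' ⊕ ipad = fd 15 36.
Inner input = fd 15 36 ∥ 92.
Inner hash: even-index sum = 307 mod 256 = 51; odd-index sum = 167 mod 256 = 167 → 33 a7.

33a7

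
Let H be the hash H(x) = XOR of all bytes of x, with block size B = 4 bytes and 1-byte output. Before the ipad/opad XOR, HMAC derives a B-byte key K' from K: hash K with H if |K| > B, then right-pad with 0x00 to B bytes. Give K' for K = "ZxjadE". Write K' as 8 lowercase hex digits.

|K| = 6 > B = 4, so first hash the key.
H(K): XOR 5a⊕78⊕6a⊕61⊕64⊕45 = 08.
Zero-pad H(K) = 08 to 4 bytes: K' = 08 00 00 00.

08000000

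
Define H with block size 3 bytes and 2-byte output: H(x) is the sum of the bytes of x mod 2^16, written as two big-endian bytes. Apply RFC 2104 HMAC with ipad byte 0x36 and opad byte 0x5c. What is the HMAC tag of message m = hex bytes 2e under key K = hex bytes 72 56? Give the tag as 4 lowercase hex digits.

Key hex bytes 72 56 is 2 bytes ≤ B = 3; zero-pad to 3 bytes: K' = 72 56 00.
K' ⊕ ipad = 44 60 36.  K' ⊕ opad = 2e 0a 5c.
Inner input = (K'⊕ipad) ∥ m = 44 60 36 ∥ 2e.
Inner hash: sum = 68+96+54+46 = 264 → 01 08.
Outer input = (K'⊕opad) ∥ inner = 2e 0a 5c ∥ 01 08.
Outer hash (tag): sum = 46+10+92+1+8 = 157 → 00 9d.

009d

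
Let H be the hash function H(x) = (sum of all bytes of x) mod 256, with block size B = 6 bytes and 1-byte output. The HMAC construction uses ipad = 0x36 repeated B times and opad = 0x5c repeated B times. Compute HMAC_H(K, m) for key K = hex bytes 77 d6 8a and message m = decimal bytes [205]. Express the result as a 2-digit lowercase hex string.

Key hex bytes 77 d6 8a is 3 bytes ≤ B = 6; zero-pad to 6 bytes: K' = 77 d6 8a 00 00 00.
K' ⊕ ipad = 41 e0 bc 36 36 36.  K' ⊕ opad = 2b 8a d6 5c 5c 5c.
Inner input = (K'⊕ipad) ∥ m = 41 e0 bc 36 36 36 ∥ cd.
Inner hash: sum = 65+224+188+54+54+54+205 = 844; mod 256 = 76 → 4c.
Outer input = (K'⊕opad) ∥ inner = 2b 8a d6 5c 5c 5c ∥ 4c.
Outer hash (tag): sum = 43+138+214+92+92+92+76 = 747; mod 256 = 235 → eb.

eb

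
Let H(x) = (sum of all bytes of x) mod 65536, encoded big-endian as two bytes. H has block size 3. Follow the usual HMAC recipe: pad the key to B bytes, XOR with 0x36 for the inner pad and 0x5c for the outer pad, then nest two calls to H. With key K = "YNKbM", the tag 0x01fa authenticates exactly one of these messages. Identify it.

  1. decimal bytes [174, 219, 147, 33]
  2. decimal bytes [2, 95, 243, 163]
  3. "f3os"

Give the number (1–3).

1

Key "YNKbM" = 59 4e 4b 62 4d is 5 bytes > B = 3, so hash it first: H(key) = 01 a1, then zero-pad to 3 bytes: K' = 01 a1 00.
K' ⊕ ipad = 37 97 36; K' ⊕ opad = 5d fd 5c.
m1: inner = H(37 97 36 ae db 93 21) = 03 41; tag = H(5d fd 5c 03 41) = 01fa ← matches
m2: inner = H(37 97 36 02 5f f3 a3) = 02 fb; tag = H(5d fd 5c 02 fb) = 02b3
m3: inner = H(37 97 36 66 33 6f 73) = 02 7f; tag = H(5d fd 5c 02 7f) = 0237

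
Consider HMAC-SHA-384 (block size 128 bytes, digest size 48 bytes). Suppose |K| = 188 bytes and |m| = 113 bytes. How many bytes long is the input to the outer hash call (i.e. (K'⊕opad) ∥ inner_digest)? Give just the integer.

Key is 188 > 128 bytes, so it is hashed to 48 bytes then zero-padded to 128: |K'| = 128.
Outer input = (K'⊕opad) ∥ H(inner) → 128 + 48 = 176 bytes.

176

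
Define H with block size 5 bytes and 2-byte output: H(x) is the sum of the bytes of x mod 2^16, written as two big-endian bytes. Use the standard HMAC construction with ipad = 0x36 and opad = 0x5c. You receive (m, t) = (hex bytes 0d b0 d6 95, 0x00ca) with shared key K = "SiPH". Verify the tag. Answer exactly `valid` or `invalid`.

Key "SiPH" = 53 69 50 48 is 4 bytes ≤ B = 5; zero-pad to 5 bytes: K' = 53 69 50 48 00.
K' ⊕ ipad = 65 5f 66 7e 36; K' ⊕ opad = 0f 35 0c 14 5c.
Inner hash: sum = 101+95+102+126+54+13+176+214+149 = 1030 → 04 06.
Outer hash (recomputed tag): sum = 15+53+12+20+92+4+6 = 202 → 00 ca.
Recomputed tag = 00ca; claimed = 00ca → match.

valid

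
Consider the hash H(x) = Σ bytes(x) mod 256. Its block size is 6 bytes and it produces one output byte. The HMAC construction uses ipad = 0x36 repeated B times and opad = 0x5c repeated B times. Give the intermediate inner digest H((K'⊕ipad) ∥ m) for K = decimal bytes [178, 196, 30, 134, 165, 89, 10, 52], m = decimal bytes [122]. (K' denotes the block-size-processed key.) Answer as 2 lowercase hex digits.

e8

Key decimal bytes [178, 196, 30, 134, 165, 89, 10, 52] = b2 c4 1e 86 a5 59 0a 34 is 8 bytes > B = 6, so hash it first: H(key) = 56, then zero-pad to 6 bytes: K' = 56 00 00 00 00 00.
K' ⊕ ipad = 60 36 36 36 36 36.
Inner input = 60 36 36 36 36 36 ∥ 7a.
Inner hash: sum = 96+54+54+54+54+54+122 = 488; mod 256 = 232 → e8.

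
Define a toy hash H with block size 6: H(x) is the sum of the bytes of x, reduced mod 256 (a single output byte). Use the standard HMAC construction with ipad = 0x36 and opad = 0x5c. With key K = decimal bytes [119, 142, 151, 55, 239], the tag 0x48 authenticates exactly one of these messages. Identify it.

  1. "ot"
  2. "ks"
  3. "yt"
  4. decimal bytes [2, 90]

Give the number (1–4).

4

Key decimal bytes [119, 142, 151, 55, 239] = 77 8e 97 37 ef is 5 bytes ≤ B = 6; zero-pad to 6 bytes: K' = 77 8e 97 37 ef 00.
K' ⊕ ipad = 41 b8 a1 01 d9 36; K' ⊕ opad = 2b d2 cb 6b b3 5c.
m1: inner = H(41 b8 a1 01 d9 36 6f 74) = 8d; tag = H(2b d2 cb 6b b3 5c 8d) = cf
m2: inner = H(41 b8 a1 01 d9 36 6b 73) = 88; tag = H(2b d2 cb 6b b3 5c 88) = ca
m3: inner = H(41 b8 a1 01 d9 36 79 74) = 97; tag = H(2b d2 cb 6b b3 5c 97) = d9
m4: inner = H(41 b8 a1 01 d9 36 02 5a) = 06; tag = H(2b d2 cb 6b b3 5c 06) = 48 ← matches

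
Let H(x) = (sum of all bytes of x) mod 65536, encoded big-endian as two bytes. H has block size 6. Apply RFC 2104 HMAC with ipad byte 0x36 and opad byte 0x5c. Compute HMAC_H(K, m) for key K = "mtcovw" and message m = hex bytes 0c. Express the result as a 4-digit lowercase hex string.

Key "mtcovw" = 6d 74 63 6f 76 77 is exactly B = 6 bytes: K' = 6d 74 63 6f 76 77.
K' ⊕ ipad = 5b 42 55 59 40 41.  K' ⊕ opad = 31 28 3f 33 2a 2b.
Inner input = (K'⊕ipad) ∥ m = 5b 42 55 59 40 41 ∥ 0c.
Inner hash: sum = 91+66+85+89+64+65+12 = 472 → 01 d8.
Outer input = (K'⊕opad) ∥ inner = 31 28 3f 33 2a 2b ∥ 01 d8.
Outer hash (tag): sum = 49+40+63+51+42+43+1+216 = 505 → 01 f9.

01f9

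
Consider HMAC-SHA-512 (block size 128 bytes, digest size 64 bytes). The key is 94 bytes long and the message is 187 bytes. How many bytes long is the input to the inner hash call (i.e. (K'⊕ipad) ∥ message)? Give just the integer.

315

Key is 94 ≤ 128 bytes, zero-padded: |K'| = 128.
Inner input = (K'⊕ipad) ∥ m → 128 + 187 = 315 bytes.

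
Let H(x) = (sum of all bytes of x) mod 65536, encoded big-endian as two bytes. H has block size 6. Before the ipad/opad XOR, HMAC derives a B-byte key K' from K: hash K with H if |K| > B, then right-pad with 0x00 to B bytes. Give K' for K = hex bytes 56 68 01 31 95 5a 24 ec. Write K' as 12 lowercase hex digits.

|K| = 8 > B = 6, so first hash the key.
H(K): sum = 86+104+1+49+149+90+36+236 = 751 → 02 ef.
Zero-pad H(K) = 02 ef to 6 bytes: K' = 02 ef 00 00 00 00.

02ef00000000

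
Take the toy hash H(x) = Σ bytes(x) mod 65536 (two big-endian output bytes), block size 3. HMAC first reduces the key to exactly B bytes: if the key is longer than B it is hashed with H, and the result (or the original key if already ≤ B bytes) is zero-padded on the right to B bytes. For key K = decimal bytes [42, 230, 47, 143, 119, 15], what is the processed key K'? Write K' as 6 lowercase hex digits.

025400

|K| = 6 > B = 3, so first hash the key.
H(K): sum = 42+230+47+143+119+15 = 596 → 02 54.
Zero-pad H(K) = 02 54 to 3 bytes: K' = 02 54 00.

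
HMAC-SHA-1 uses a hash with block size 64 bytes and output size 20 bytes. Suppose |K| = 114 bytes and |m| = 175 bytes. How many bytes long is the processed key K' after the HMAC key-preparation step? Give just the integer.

Key is 114 > 64 bytes, so it is hashed to 20 bytes then zero-padded to 64: |K'| = 64.

64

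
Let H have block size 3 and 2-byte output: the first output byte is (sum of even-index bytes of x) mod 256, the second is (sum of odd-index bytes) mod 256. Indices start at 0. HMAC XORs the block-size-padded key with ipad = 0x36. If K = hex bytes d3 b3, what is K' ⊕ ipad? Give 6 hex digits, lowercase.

e58536

Key hex bytes d3 b3 is 2 bytes ≤ B = 3; zero-pad to 3 bytes: K' = d3 b3 00.
XOR each byte with 0x36: d3⊕36=e5, b3⊕36=85, 00⊕36=36.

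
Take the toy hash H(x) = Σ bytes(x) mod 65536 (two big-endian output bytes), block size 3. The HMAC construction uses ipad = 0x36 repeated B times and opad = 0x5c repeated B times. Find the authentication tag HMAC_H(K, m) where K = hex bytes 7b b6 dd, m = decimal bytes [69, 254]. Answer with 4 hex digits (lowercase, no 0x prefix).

028f

Key hex bytes 7b b6 dd is exactly B = 3 bytes: K' = 7b b6 dd.
K' ⊕ ipad = 4d 80 eb.  K' ⊕ opad = 27 ea 81.
Inner input = (K'⊕ipad) ∥ m = 4d 80 eb ∥ 45 fe.
Inner hash: sum = 77+128+235+69+254 = 763 → 02 fb.
Outer input = (K'⊕opad) ∥ inner = 27 ea 81 ∥ 02 fb.
Outer hash (tag): sum = 39+234+129+2+251 = 655 → 02 8f.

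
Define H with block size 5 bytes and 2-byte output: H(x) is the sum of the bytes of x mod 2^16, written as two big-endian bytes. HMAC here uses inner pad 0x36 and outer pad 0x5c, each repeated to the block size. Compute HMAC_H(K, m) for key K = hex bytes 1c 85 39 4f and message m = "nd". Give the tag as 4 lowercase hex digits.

Key hex bytes 1c 85 39 4f is 4 bytes ≤ B = 5; zero-pad to 5 bytes: K' = 1c 85 39 4f 00.
K' ⊕ ipad = 2a b3 0f 79 36.  K' ⊕ opad = 40 d9 65 13 5c.
Inner input = (K'⊕ipad) ∥ m = 2a b3 0f 79 36 ∥ 6e 64.
Inner hash: sum = 42+179+15+121+54+110+100 = 621 → 02 6d.
Outer input = (K'⊕opad) ∥ inner = 40 d9 65 13 5c ∥ 02 6d.
Outer hash (tag): sum = 64+217+101+19+92+2+109 = 604 → 02 5c.

025c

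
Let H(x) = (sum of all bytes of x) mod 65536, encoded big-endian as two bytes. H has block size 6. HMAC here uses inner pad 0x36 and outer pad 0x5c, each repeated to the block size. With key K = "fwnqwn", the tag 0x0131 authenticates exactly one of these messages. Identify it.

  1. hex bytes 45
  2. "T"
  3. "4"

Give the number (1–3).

1

Key "fwnqwn" = 66 77 6e 71 77 6e is exactly B = 6 bytes: K' = 66 77 6e 71 77 6e.
K' ⊕ ipad = 50 41 58 47 41 58; K' ⊕ opad = 3a 2b 32 2d 2b 32.
m1: inner = H(50 41 58 47 41 58 45) = 02 0e; tag = H(3a 2b 32 2d 2b 32 02 0e) = 0131 ← matches
m2: inner = H(50 41 58 47 41 58 54) = 02 1d; tag = H(3a 2b 32 2d 2b 32 02 1d) = 0140
m3: inner = H(50 41 58 47 41 58 34) = 01 fd; tag = H(3a 2b 32 2d 2b 32 01 fd) = 021f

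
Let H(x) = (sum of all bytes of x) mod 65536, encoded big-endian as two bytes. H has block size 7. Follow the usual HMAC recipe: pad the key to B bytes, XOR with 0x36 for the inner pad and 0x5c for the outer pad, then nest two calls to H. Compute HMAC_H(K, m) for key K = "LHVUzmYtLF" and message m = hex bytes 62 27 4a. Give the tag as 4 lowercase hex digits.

Key "LHVUzmYtLF" = 4c 48 56 55 7a 6d 59 74 4c 46 is 10 bytes > B = 7, so hash it first: H(key) = 03 85, then zero-pad to 7 bytes: K' = 03 85 00 00 00 00 00.
K' ⊕ ipad = 35 b3 36 36 36 36 36.  K' ⊕ opad = 5f d9 5c 5c 5c 5c 5c.
Inner input = (K'⊕ipad) ∥ m = 35 b3 36 36 36 36 36 ∥ 62 27 4a.
Inner hash: sum = 53+179+54+54+54+54+54+98+39+74 = 713 → 02 c9.
Outer input = (K'⊕opad) ∥ inner = 5f d9 5c 5c 5c 5c 5c ∥ 02 c9.
Outer hash (tag): sum = 95+217+92+92+92+92+92+2+201 = 975 → 03 cf.

03cf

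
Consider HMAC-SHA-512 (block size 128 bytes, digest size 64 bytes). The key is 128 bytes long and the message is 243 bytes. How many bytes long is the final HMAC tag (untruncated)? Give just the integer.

The tag is one SHA-512 digest: 64 bytes.

64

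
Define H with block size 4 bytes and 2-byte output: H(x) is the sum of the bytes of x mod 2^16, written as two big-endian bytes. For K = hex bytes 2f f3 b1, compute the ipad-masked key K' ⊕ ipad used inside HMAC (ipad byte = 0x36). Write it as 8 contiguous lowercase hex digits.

19c58736

Key hex bytes 2f f3 b1 is 3 bytes ≤ B = 4; zero-pad to 4 bytes: K' = 2f f3 b1 00.
XOR each byte with 0x36: 2f⊕36=19, f3⊕36=c5, b1⊕36=87, 00⊕36=36.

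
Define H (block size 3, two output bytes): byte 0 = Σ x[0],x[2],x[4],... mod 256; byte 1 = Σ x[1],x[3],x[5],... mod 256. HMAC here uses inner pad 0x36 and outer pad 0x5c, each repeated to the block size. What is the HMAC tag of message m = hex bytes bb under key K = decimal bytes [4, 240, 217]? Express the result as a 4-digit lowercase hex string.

5ecd

Key decimal bytes [4, 240, 217] = 04 f0 d9 is exactly B = 3 bytes: K' = 04 f0 d9.
K' ⊕ ipad = 32 c6 ef.  K' ⊕ opad = 58 ac 85.
Inner input = (K'⊕ipad) ∥ m = 32 c6 ef ∥ bb.
Inner hash: even-index sum = 289 mod 256 = 33; odd-index sum = 385 mod 256 = 129 → 21 81.
Outer input = (K'⊕opad) ∥ inner = 58 ac 85 ∥ 21 81.
Outer hash (tag): even-index sum = 350 mod 256 = 94; odd-index sum = 205 mod 256 = 205 → 5e cd.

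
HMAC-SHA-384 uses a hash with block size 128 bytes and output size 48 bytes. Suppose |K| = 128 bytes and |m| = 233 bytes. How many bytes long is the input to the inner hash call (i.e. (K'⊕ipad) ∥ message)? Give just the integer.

Key is 128 ≤ 128 bytes, zero-padded: |K'| = 128.
Inner input = (K'⊕ipad) ∥ m → 128 + 233 = 361 bytes.

361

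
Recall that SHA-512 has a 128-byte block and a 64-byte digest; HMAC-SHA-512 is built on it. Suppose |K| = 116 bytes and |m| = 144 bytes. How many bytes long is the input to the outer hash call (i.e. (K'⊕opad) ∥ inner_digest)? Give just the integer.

Key is 116 ≤ 128 bytes, zero-padded: |K'| = 128.
Outer input = (K'⊕opad) ∥ H(inner) → 128 + 64 = 192 bytes.

192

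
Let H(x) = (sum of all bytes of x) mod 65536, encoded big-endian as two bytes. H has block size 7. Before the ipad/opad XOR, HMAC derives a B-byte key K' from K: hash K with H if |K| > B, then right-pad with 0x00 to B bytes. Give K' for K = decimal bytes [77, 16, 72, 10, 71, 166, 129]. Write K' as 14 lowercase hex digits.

4d10480a47a681

Key decimal bytes [77, 16, 72, 10, 71, 166, 129] = 4d 10 48 0a 47 a6 81 is exactly B = 7 bytes: K' = 4d 10 48 0a 47 a6 81.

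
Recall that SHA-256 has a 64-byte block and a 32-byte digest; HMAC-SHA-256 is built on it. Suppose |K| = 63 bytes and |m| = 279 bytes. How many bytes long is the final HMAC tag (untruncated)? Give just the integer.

The tag is one SHA-256 digest: 32 bytes.

32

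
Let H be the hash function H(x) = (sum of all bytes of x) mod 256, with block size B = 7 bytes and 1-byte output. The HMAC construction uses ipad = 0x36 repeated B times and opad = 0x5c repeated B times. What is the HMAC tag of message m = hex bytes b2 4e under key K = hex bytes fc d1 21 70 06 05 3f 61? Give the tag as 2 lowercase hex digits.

00

Key hex bytes fc d1 21 70 06 05 3f 61 is 8 bytes > B = 7, so hash it first: H(key) = 09, then zero-pad to 7 bytes: K' = 09 00 00 00 00 00 00.
K' ⊕ ipad = 3f 36 36 36 36 36 36.  K' ⊕ opad = 55 5c 5c 5c 5c 5c 5c.
Inner input = (K'⊕ipad) ∥ m = 3f 36 36 36 36 36 36 ∥ b2 4e.
Inner hash: sum = 63+54+54+54+54+54+54+178+78 = 643; mod 256 = 131 → 83.
Outer input = (K'⊕opad) ∥ inner = 55 5c 5c 5c 5c 5c 5c ∥ 83.
Outer hash (tag): sum = 85+92+92+92+92+92+92+131 = 768; mod 256 = 0 → 00.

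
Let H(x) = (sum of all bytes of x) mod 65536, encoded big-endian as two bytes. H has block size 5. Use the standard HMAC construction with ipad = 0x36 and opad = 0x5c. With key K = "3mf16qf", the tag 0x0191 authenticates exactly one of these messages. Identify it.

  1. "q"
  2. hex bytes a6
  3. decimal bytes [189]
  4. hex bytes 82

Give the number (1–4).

Key "3mf16qf" = 33 6d 66 31 36 71 66 is 7 bytes > B = 5, so hash it first: H(key) = 02 44, then zero-pad to 5 bytes: K' = 02 44 00 00 00.
K' ⊕ ipad = 34 72 36 36 36; K' ⊕ opad = 5e 18 5c 5c 5c.
m1: inner = H(34 72 36 36 36 71) = 01 b9; tag = H(5e 18 5c 5c 5c 01 b9) = 0244
m2: inner = H(34 72 36 36 36 a6) = 01 ee; tag = H(5e 18 5c 5c 5c 01 ee) = 0279
m3: inner = H(34 72 36 36 36 bd) = 02 05; tag = H(5e 18 5c 5c 5c 02 05) = 0191 ← matches
m4: inner = H(34 72 36 36 36 82) = 01 ca; tag = H(5e 18 5c 5c 5c 01 ca) = 0255

3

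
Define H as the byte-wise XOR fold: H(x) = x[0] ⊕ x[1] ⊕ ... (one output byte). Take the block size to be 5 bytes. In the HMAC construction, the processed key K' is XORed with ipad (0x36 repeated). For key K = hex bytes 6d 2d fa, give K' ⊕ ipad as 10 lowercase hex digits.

Key hex bytes 6d 2d fa is 3 bytes ≤ B = 5; zero-pad to 5 bytes: K' = 6d 2d fa 00 00.
XOR each byte with 0x36: 6d⊕36=5b, 2d⊕36=1b, fa⊕36=cc, 00⊕36=36, 00⊕36=36.

5b1bcc3636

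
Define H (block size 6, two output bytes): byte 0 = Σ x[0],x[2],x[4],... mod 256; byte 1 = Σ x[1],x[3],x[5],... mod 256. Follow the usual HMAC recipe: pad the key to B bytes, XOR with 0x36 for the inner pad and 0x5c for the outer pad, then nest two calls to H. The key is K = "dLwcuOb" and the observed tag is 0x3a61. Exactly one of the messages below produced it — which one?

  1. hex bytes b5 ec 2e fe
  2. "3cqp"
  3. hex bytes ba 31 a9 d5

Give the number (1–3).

Key "dLwcuOb" = 64 4c 77 63 75 4f 62 is 7 bytes > B = 6, so hash it first: H(key) = b2 fe, then zero-pad to 6 bytes: K' = b2 fe 00 00 00 00.
K' ⊕ ipad = 84 c8 36 36 36 36; K' ⊕ opad = ee a2 5c 5c 5c 5c.
m1: inner = H(84 c8 36 36 36 36 b5 ec 2e fe) = d3 1e; tag = H(ee a2 5c 5c 5c 5c d3 1e) = 7978
m2: inner = H(84 c8 36 36 36 36 33 63 71 70) = 94 07; tag = H(ee a2 5c 5c 5c 5c 94 07) = 3a61 ← matches
m3: inner = H(84 c8 36 36 36 36 ba 31 a9 d5) = 53 3a; tag = H(ee a2 5c 5c 5c 5c 53 3a) = f994

2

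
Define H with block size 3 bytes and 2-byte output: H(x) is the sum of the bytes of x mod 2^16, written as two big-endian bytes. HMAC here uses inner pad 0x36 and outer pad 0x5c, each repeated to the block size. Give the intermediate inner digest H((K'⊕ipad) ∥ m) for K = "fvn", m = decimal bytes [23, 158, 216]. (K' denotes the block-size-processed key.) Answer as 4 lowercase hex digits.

Key "fvn" = 66 76 6e is exactly B = 3 bytes: K' = 66 76 6e.
K' ⊕ ipad = 50 40 58.
Inner input = 50 40 58 ∥ 17 9e d8.
Inner hash: sum = 80+64+88+23+158+216 = 629 → 02 75.

0275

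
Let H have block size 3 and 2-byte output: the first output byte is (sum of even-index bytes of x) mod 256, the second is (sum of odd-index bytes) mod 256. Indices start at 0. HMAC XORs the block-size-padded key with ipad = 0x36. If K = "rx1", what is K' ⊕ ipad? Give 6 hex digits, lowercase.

Key "rx1" = 72 78 31 is exactly B = 3 bytes: K' = 72 78 31.
XOR each byte with 0x36: 72⊕36=44, 78⊕36=4e, 31⊕36=07.

444e07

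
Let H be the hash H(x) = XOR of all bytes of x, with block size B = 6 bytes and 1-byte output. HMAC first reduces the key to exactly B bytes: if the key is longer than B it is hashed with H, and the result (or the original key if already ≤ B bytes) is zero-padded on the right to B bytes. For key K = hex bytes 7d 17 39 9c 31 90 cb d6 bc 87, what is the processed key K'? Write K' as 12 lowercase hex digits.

|K| = 10 > B = 6, so first hash the key.
H(K): XOR 7d⊕17⊕39⊕9c⊕31⊕90⊕cb⊕d6⊕bc⊕87 = 48.
Zero-pad H(K) = 48 to 6 bytes: K' = 48 00 00 00 00 00.

480000000000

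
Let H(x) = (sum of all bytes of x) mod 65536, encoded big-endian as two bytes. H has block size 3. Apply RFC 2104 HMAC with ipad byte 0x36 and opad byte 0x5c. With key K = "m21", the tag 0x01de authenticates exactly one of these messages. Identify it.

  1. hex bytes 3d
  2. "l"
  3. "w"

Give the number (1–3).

Key "m21" = 6d 32 31 is exactly B = 3 bytes: K' = 6d 32 31.
K' ⊕ ipad = 5b 04 07; K' ⊕ opad = 31 6e 6d.
m1: inner = H(5b 04 07 3d) = 00 a3; tag = H(31 6e 6d 00 a3) = 01af
m2: inner = H(5b 04 07 6c) = 00 d2; tag = H(31 6e 6d 00 d2) = 01de ← matches
m3: inner = H(5b 04 07 77) = 00 dd; tag = H(31 6e 6d 00 dd) = 01e9

2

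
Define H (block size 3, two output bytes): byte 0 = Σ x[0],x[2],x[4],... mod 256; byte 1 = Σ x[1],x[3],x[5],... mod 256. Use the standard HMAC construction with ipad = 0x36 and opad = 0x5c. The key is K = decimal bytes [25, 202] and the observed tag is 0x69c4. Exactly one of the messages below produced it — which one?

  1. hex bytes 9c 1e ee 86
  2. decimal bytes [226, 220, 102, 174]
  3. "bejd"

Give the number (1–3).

Key decimal bytes [25, 202] = 19 ca is 2 bytes ≤ B = 3; zero-pad to 3 bytes: K' = 19 ca 00.
K' ⊕ ipad = 2f fc 36; K' ⊕ opad = 45 96 5c.
m1: inner = H(2f fc 36 9c 1e ee 86) = 09 86; tag = H(45 96 5c 09 86) = 279f
m2: inner = H(2f fc 36 e2 dc 66 ae) = ef 44; tag = H(45 96 5c ef 44) = e585
m3: inner = H(2f fc 36 62 65 6a 64) = 2e c8; tag = H(45 96 5c 2e c8) = 69c4 ← matches

3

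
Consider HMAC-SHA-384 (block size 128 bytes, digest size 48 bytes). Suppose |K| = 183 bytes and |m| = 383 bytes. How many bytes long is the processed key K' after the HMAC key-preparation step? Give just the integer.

128

Key is 183 > 128 bytes, so it is hashed to 48 bytes then zero-padded to 128: |K'| = 128.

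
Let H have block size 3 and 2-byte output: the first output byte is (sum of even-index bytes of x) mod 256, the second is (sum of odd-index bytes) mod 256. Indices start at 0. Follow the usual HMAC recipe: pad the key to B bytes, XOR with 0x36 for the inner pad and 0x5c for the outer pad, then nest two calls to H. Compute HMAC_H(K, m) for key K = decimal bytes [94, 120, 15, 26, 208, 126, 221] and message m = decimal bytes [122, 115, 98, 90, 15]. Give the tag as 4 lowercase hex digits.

b37b

Key decimal bytes [94, 120, 15, 26, 208, 126, 221] = 5e 78 0f 1a d0 7e dd is 7 bytes > B = 3, so hash it first: H(key) = 1a 10, then zero-pad to 3 bytes: K' = 1a 10 00.
K' ⊕ ipad = 2c 26 36.  K' ⊕ opad = 46 4c 5c.
Inner input = (K'⊕ipad) ∥ m = 2c 26 36 ∥ 7a 73 62 5a 0f.
Inner hash: even-index sum = 303 mod 256 = 47; odd-index sum = 273 mod 256 = 17 → 2f 11.
Outer input = (K'⊕opad) ∥ inner = 46 4c 5c ∥ 2f 11.
Outer hash (tag): even-index sum = 179 mod 256 = 179; odd-index sum = 123 mod 256 = 123 → b3 7b.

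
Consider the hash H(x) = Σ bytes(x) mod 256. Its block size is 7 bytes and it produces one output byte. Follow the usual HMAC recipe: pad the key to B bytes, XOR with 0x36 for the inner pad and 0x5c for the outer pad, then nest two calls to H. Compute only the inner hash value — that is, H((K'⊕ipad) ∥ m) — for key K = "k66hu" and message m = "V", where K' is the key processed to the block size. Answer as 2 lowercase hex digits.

Key "k66hu" = 6b 36 36 68 75 is 5 bytes ≤ B = 7; zero-pad to 7 bytes: K' = 6b 36 36 68 75 00 00.
K' ⊕ ipad = 5d 00 00 5e 43 36 36.
Inner input = 5d 00 00 5e 43 36 36 ∥ 56.
Inner hash: sum = 93+0+0+94+67+54+54+86 = 448; mod 256 = 192 → c0.

c0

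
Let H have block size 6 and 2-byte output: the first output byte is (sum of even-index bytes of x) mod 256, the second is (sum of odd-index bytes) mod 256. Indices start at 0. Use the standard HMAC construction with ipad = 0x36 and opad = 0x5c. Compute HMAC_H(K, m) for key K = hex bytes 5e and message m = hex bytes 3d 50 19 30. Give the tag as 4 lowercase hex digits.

Key hex bytes 5e is 1 byte ≤ B = 6; zero-pad to 6 bytes: K' = 5e 00 00 00 00 00.
K' ⊕ ipad = 68 36 36 36 36 36.  K' ⊕ opad = 02 5c 5c 5c 5c 5c.
Inner input = (K'⊕ipad) ∥ m = 68 36 36 36 36 36 ∥ 3d 50 19 30.
Inner hash: even-index sum = 298 mod 256 = 42; odd-index sum = 290 mod 256 = 34 → 2a 22.
Outer input = (K'⊕opad) ∥ inner = 02 5c 5c 5c 5c 5c ∥ 2a 22.
Outer hash (tag): even-index sum = 228 mod 256 = 228; odd-index sum = 310 mod 256 = 54 → e4 36.

e436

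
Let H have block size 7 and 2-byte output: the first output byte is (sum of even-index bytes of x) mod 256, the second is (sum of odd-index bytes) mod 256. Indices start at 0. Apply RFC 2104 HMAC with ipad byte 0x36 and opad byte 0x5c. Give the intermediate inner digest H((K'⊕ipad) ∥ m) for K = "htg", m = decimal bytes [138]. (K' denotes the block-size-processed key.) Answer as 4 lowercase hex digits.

Key "htg" = 68 74 67 is 3 bytes ≤ B = 7; zero-pad to 7 bytes: K' = 68 74 67 00 00 00 00.
K' ⊕ ipad = 5e 42 51 36 36 36 36.
Inner input = 5e 42 51 36 36 36 36 ∥ 8a.
Inner hash: even-index sum = 283 mod 256 = 27; odd-index sum = 312 mod 256 = 56 → 1b 38.

1b38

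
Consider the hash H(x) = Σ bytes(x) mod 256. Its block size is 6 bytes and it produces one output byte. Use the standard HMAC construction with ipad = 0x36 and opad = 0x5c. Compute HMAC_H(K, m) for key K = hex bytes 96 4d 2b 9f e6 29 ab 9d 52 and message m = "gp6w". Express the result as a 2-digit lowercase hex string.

c8

Key hex bytes 96 4d 2b 9f e6 29 ab 9d 52 is 9 bytes > B = 6, so hash it first: H(key) = 56, then zero-pad to 6 bytes: K' = 56 00 00 00 00 00.
K' ⊕ ipad = 60 36 36 36 36 36.  K' ⊕ opad = 0a 5c 5c 5c 5c 5c.
Inner input = (K'⊕ipad) ∥ m = 60 36 36 36 36 36 ∥ 67 70 36 77.
Inner hash: sum = 96+54+54+54+54+54+103+112+54+119 = 754; mod 256 = 242 → f2.
Outer input = (K'⊕opad) ∥ inner = 0a 5c 5c 5c 5c 5c ∥ f2.
Outer hash (tag): sum = 10+92+92+92+92+92+242 = 712; mod 256 = 200 → c8.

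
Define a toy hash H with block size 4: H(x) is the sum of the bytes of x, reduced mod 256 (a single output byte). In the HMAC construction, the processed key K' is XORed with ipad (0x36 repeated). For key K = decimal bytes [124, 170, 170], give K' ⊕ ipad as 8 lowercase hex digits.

Key decimal bytes [124, 170, 170] = 7c aa aa is 3 bytes ≤ B = 4; zero-pad to 4 bytes: K' = 7c aa aa 00.
XOR each byte with 0x36: 7c⊕36=4a, aa⊕36=9c, aa⊕36=9c, 00⊕36=36.

4a9c9c36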